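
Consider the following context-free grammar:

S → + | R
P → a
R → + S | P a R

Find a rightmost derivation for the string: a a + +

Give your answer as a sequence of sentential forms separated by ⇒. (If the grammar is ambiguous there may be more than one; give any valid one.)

S ⇒ R ⇒ P a R ⇒ P a + S ⇒ P a + + ⇒ a a + +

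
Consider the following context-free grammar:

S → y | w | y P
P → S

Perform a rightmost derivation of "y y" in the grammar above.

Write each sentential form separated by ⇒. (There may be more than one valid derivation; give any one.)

S ⇒ y P ⇒ y S ⇒ y y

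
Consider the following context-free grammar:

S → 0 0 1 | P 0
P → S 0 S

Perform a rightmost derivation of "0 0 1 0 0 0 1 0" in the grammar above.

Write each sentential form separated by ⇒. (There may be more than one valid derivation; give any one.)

S ⇒ P 0 ⇒ S 0 S 0 ⇒ S 0 0 0 1 0 ⇒ 0 0 1 0 0 0 1 0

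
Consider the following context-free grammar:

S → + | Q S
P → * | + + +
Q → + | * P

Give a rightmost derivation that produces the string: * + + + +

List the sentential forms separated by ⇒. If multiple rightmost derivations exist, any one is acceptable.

S ⇒ Q S ⇒ Q + ⇒ * P + ⇒ * + + + +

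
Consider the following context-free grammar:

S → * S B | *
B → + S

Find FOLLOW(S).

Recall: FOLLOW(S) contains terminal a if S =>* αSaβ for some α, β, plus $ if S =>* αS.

We compute FOLLOW(S) using the standard algorithm.
FOLLOW(S) starts with {$}.
FIRST(B) = {+}
FIRST(S) = {*}
FOLLOW(B) = {$, +}
FOLLOW(S) = {$, +}
Therefore, FOLLOW(S) = {$, +}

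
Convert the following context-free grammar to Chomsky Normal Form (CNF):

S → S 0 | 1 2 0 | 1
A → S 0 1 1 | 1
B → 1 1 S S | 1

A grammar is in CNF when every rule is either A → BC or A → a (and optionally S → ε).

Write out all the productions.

T0 → 0; T1 → 1; T2 → 2; S → 1; A → 1; B → 1; S → S T0; S → T1 X0; X0 → T2 T0; A → S X1; X1 → T0 X2; X2 → T1 T1; B → T1 X3; X3 → T1 X4; X4 → S S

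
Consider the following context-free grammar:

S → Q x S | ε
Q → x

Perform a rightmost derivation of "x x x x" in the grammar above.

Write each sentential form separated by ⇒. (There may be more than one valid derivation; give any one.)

S ⇒ Q x S ⇒ Q x Q x S ⇒ Q x Q x ⇒ Q x x x ⇒ x x x x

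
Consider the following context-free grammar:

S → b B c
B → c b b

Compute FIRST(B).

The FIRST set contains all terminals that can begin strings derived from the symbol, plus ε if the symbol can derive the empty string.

We compute FIRST(B) using the standard algorithm.
FIRST(B) = {c}
FIRST(S) = {b}
Therefore, FIRST(B) = {c}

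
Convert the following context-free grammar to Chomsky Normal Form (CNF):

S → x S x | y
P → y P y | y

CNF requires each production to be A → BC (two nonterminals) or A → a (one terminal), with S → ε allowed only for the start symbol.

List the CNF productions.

TX → x; S → y; TY → y; P → y; S → TX X0; X0 → S TX; P → TY X1; X1 → P TY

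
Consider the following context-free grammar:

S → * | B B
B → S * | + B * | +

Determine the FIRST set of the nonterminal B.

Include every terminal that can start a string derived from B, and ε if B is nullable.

We compute FIRST(B) using the standard algorithm.
FIRST(B) = {*, +}
FIRST(S) = {*, +}
Therefore, FIRST(B) = {*, +}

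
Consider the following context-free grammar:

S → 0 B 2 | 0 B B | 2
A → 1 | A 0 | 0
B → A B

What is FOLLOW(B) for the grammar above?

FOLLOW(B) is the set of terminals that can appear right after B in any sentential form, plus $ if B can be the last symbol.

We compute FOLLOW(B) using the standard algorithm.
FOLLOW(S) starts with {$}.
FIRST(A) = {0, 1}
FIRST(B) = {0, 1}
FIRST(S) = {0, 2}
FOLLOW(A) = {0, 1}
FOLLOW(B) = {$, 0, 1, 2}
FOLLOW(S) = {$}
Therefore, FOLLOW(B) = {$, 0, 1, 2}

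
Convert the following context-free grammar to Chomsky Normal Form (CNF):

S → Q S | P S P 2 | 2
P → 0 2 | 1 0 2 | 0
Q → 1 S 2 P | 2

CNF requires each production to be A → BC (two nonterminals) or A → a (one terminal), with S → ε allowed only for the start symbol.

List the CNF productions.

T2 → 2; S → 2; T0 → 0; T1 → 1; P → 0; Q → 2; S → Q S; S → P X0; X0 → S X1; X1 → P T2; P → T0 T2; P → T1 X2; X2 → T0 T2; Q → T1 X3; X3 → S X4; X4 → T2 P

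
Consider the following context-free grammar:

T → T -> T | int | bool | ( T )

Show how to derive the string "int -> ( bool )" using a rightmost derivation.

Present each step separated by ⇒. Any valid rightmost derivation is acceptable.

T ⇒ T -> T ⇒ T -> ( T ) ⇒ T -> ( bool ) ⇒ int -> ( bool )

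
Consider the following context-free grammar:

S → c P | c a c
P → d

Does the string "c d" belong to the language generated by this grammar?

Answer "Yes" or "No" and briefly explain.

Yes - a valid derivation exists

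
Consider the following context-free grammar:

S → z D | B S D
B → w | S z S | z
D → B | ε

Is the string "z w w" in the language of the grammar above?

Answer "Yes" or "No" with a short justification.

No - no valid derivation exists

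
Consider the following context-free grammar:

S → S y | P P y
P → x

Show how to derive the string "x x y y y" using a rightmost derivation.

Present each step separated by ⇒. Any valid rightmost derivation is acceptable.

S ⇒ S y ⇒ S y y ⇒ P P y y y ⇒ P x y y y ⇒ x x y y y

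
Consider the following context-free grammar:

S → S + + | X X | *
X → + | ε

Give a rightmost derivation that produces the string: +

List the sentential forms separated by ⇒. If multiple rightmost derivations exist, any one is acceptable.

S ⇒ X X ⇒ X + ⇒ +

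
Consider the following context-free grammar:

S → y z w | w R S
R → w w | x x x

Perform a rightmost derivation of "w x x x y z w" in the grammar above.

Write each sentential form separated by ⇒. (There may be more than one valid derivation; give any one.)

S ⇒ w R S ⇒ w R y z w ⇒ w x x x y z w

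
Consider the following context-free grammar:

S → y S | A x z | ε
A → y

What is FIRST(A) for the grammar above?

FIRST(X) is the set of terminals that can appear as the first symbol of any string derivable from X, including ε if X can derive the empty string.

We compute FIRST(A) using the standard algorithm.
FIRST(A) = {y}
FIRST(S) = {y, ε}
Therefore, FIRST(A) = {y}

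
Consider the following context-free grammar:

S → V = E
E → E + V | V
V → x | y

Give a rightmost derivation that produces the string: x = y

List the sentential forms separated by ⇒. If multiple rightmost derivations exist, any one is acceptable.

S ⇒ V = E ⇒ V = V ⇒ V = y ⇒ x = y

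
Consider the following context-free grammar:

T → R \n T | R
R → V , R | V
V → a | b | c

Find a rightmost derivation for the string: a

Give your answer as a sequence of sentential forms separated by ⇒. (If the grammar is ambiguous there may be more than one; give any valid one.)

T ⇒ R ⇒ V ⇒ a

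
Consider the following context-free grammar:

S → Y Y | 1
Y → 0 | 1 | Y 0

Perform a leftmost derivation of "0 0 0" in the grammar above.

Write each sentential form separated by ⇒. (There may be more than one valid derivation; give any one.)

S ⇒ Y Y ⇒ Y 0 Y ⇒ 0 0 Y ⇒ 0 0 0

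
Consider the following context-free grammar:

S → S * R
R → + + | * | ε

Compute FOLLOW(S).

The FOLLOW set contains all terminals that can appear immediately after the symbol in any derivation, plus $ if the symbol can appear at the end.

We compute FOLLOW(S) using the standard algorithm.
FOLLOW(S) starts with {$}.
FIRST(R) = {*, +, ε}
FIRST(S) = {}
FOLLOW(R) = {$, *}
FOLLOW(S) = {$, *}
Therefore, FOLLOW(S) = {$, *}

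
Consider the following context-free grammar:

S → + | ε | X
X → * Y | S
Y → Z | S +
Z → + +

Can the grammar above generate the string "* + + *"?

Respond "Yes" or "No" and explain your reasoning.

No - no valid derivation exists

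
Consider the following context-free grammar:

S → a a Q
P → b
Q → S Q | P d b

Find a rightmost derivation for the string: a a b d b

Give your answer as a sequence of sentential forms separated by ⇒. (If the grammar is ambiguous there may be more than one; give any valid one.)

S ⇒ a a Q ⇒ a a P d b ⇒ a a b d b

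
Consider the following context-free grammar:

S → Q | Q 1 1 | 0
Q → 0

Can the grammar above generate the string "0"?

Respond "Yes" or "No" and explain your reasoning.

Yes - a valid derivation exists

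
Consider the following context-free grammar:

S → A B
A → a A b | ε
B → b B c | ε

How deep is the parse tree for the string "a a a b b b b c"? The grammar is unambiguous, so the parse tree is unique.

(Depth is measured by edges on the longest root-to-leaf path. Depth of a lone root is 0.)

5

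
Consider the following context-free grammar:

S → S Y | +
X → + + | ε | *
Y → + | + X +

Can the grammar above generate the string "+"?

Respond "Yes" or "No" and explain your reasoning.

Yes - a valid derivation exists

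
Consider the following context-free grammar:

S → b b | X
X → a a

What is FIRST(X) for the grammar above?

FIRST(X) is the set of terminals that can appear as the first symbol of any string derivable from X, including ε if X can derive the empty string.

We compute FIRST(X) using the standard algorithm.
FIRST(S) = {a, b}
FIRST(X) = {a}
Therefore, FIRST(X) = {a}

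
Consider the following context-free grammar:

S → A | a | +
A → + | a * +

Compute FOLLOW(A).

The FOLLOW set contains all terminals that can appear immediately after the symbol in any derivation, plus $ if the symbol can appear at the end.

We compute FOLLOW(A) using the standard algorithm.
FOLLOW(S) starts with {$}.
FIRST(A) = {+, a}
FIRST(S) = {+, a}
FOLLOW(A) = {$}
FOLLOW(S) = {$}
Therefore, FOLLOW(A) = {$}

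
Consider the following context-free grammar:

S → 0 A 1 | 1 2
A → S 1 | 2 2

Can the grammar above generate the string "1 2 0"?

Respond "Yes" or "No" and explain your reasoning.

No - no valid derivation exists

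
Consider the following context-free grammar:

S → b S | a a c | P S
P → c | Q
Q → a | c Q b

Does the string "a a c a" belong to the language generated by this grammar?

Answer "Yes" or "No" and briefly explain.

No - no valid derivation exists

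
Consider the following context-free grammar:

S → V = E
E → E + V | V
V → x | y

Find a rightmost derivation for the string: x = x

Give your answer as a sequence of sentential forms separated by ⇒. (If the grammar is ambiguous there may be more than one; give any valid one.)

S ⇒ V = E ⇒ V = V ⇒ V = x ⇒ x = x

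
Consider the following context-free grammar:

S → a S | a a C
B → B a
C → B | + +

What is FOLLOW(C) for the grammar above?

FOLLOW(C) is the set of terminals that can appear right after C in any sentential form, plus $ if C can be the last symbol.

We compute FOLLOW(C) using the standard algorithm.
FOLLOW(S) starts with {$}.
FIRST(B) = {}
FIRST(C) = {+}
FIRST(S) = {a}
FOLLOW(B) = {$, a}
FOLLOW(C) = {$}
FOLLOW(S) = {$}
Therefore, FOLLOW(C) = {$}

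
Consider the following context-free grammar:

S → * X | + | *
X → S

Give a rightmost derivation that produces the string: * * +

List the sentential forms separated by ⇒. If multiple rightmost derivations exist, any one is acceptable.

S ⇒ * X ⇒ * S ⇒ * * X ⇒ * * S ⇒ * * +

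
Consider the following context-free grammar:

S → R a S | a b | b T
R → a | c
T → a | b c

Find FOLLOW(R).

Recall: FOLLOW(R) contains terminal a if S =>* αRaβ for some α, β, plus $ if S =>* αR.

We compute FOLLOW(R) using the standard algorithm.
FOLLOW(S) starts with {$}.
FIRST(R) = {a, c}
FIRST(S) = {a, b, c}
FIRST(T) = {a, b}
FOLLOW(R) = {a}
FOLLOW(S) = {$}
FOLLOW(T) = {$}
Therefore, FOLLOW(R) = {a}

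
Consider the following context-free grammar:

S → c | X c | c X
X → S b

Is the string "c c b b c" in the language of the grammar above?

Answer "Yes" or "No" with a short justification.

Yes - a valid derivation exists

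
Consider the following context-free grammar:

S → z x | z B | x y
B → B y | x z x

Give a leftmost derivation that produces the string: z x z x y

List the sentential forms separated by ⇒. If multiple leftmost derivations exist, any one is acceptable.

S ⇒ z B ⇒ z B y ⇒ z x z x y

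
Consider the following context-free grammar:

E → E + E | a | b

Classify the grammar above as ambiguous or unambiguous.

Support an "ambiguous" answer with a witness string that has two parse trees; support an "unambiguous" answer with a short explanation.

Ambiguous - the string 'a + b + a + b + b' has two distinct parse trees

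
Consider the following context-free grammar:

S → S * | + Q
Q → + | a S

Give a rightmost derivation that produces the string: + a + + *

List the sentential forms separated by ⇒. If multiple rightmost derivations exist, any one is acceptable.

S ⇒ S * ⇒ + Q * ⇒ + a S * ⇒ + a + Q * ⇒ + a + + *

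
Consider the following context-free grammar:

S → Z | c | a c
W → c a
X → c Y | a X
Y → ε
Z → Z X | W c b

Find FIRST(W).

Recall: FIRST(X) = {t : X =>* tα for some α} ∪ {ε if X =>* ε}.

We compute FIRST(W) using the standard algorithm.
FIRST(S) = {a, c}
FIRST(W) = {c}
FIRST(X) = {a, c}
FIRST(Y) = {ε}
FIRST(Z) = {c}
Therefore, FIRST(W) = {c}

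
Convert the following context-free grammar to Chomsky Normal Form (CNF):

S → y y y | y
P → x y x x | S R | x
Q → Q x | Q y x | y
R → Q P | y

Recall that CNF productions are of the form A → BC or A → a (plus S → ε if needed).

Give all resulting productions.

TY → y; S → y; TX → x; P → x; Q → y; R → y; S → TY X0; X0 → TY TY; P → TX X1; X1 → TY X2; X2 → TX TX; P → S R; Q → Q TX; Q → Q X3; X3 → TY TX; R → Q P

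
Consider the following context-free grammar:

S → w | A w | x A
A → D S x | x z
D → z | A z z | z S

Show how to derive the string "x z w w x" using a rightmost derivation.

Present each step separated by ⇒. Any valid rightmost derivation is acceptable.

S ⇒ x A ⇒ x D S x ⇒ x D w x ⇒ x z S w x ⇒ x z w w x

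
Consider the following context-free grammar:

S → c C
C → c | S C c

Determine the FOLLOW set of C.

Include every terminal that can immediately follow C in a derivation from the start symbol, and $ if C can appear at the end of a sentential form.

We compute FOLLOW(C) using the standard algorithm.
FOLLOW(S) starts with {$}.
FIRST(C) = {c}
FIRST(S) = {c}
FOLLOW(C) = {$, c}
FOLLOW(S) = {$, c}
Therefore, FOLLOW(C) = {$, c}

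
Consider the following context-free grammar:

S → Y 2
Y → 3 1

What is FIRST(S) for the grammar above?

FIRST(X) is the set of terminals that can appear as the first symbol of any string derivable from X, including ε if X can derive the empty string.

We compute FIRST(S) using the standard algorithm.
FIRST(S) = {3}
FIRST(Y) = {3}
Therefore, FIRST(S) = {3}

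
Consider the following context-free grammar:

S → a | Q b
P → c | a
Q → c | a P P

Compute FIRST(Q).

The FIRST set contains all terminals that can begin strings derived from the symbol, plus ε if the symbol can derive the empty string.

We compute FIRST(Q) using the standard algorithm.
FIRST(P) = {a, c}
FIRST(Q) = {a, c}
FIRST(S) = {a, c}
Therefore, FIRST(Q) = {a, c}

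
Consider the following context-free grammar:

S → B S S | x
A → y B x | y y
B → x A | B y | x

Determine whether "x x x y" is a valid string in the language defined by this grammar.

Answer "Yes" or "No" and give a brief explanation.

No - no valid derivation exists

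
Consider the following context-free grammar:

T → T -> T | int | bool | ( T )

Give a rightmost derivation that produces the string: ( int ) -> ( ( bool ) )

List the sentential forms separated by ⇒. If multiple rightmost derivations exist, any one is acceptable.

T ⇒ T -> T ⇒ T -> ( T ) ⇒ T -> ( ( T ) ) ⇒ T -> ( ( bool ) ) ⇒ ( T ) -> ( ( bool ) ) ⇒ ( int ) -> ( ( bool ) )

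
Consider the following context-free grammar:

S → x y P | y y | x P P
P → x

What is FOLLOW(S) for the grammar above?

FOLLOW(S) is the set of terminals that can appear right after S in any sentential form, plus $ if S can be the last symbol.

We compute FOLLOW(S) using the standard algorithm.
FOLLOW(S) starts with {$}.
FIRST(P) = {x}
FIRST(S) = {x, y}
FOLLOW(P) = {$, x}
FOLLOW(S) = {$}
Therefore, FOLLOW(S) = {$}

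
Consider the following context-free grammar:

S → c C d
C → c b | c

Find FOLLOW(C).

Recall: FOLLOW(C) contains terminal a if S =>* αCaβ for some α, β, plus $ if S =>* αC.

We compute FOLLOW(C) using the standard algorithm.
FOLLOW(S) starts with {$}.
FIRST(C) = {c}
FIRST(S) = {c}
FOLLOW(C) = {d}
FOLLOW(S) = {$}
Therefore, FOLLOW(C) = {d}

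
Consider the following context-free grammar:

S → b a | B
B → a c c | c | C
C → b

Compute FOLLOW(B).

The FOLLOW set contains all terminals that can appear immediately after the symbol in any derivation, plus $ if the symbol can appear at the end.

We compute FOLLOW(B) using the standard algorithm.
FOLLOW(S) starts with {$}.
FIRST(B) = {a, b, c}
FIRST(C) = {b}
FIRST(S) = {a, b, c}
FOLLOW(B) = {$}
FOLLOW(C) = {$}
FOLLOW(S) = {$}
Therefore, FOLLOW(B) = {$}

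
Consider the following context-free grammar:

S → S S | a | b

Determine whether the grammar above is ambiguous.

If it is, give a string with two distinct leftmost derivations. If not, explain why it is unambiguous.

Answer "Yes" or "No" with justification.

Yes - the string 'a b b a a' has two distinct leftmost derivations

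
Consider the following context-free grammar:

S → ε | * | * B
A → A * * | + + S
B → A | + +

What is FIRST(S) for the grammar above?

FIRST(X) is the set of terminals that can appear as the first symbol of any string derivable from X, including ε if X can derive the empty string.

We compute FIRST(S) using the standard algorithm.
FIRST(A) = {+}
FIRST(B) = {+}
FIRST(S) = {*, ε}
Therefore, FIRST(S) = {*, ε}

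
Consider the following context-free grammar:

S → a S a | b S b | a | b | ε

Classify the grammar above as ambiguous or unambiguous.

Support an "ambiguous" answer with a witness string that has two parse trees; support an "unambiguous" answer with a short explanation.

Unambiguous - every string in the language has a unique parse tree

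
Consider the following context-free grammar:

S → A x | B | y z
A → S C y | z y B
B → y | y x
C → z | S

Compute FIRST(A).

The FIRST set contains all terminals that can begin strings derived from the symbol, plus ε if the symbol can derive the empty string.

We compute FIRST(A) using the standard algorithm.
FIRST(A) = {y, z}
FIRST(B) = {y}
FIRST(C) = {y, z}
FIRST(S) = {y, z}
Therefore, FIRST(A) = {y, z}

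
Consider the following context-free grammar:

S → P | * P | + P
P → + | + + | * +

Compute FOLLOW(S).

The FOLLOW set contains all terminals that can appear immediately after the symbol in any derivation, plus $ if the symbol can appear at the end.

We compute FOLLOW(S) using the standard algorithm.
FOLLOW(S) starts with {$}.
FIRST(P) = {*, +}
FIRST(S) = {*, +}
FOLLOW(P) = {$}
FOLLOW(S) = {$}
Therefore, FOLLOW(S) = {$}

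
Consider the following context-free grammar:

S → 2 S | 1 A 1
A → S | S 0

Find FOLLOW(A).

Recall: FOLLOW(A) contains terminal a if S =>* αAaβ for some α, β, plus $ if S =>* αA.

We compute FOLLOW(A) using the standard algorithm.
FOLLOW(S) starts with {$}.
FIRST(A) = {1, 2}
FIRST(S) = {1, 2}
FOLLOW(A) = {1}
FOLLOW(S) = {$, 0, 1}
Therefore, FOLLOW(A) = {1}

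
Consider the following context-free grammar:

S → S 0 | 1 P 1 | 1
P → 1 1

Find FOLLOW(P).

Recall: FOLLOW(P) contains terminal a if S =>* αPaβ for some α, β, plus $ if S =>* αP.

We compute FOLLOW(P) using the standard algorithm.
FOLLOW(S) starts with {$}.
FIRST(P) = {1}
FIRST(S) = {1}
FOLLOW(P) = {1}
FOLLOW(S) = {$, 0}
Therefore, FOLLOW(P) = {1}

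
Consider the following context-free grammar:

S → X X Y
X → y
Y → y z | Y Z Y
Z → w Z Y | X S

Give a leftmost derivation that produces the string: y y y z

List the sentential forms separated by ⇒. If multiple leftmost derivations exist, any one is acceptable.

S ⇒ X X Y ⇒ y X Y ⇒ y y Y ⇒ y y y z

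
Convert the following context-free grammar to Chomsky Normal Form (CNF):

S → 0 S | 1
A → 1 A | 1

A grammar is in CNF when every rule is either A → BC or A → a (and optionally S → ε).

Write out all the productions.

T0 → 0; S → 1; T1 → 1; A → 1; S → T0 S; A → T1 A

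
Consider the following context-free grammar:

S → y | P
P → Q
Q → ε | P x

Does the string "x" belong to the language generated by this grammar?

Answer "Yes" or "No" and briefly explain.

Yes - a valid derivation exists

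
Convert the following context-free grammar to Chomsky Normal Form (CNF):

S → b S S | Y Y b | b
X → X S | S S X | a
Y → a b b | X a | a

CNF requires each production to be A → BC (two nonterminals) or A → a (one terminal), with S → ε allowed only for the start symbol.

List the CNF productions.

TB → b; S → b; X → a; TA → a; Y → a; S → TB X0; X0 → S S; S → Y X1; X1 → Y TB; X → X S; X → S X2; X2 → S X; Y → TA X3; X3 → TB TB; Y → X TA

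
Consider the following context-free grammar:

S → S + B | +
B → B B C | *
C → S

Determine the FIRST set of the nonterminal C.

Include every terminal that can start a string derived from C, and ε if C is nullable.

We compute FIRST(C) using the standard algorithm.
FIRST(B) = {*}
FIRST(C) = {+}
FIRST(S) = {+}
Therefore, FIRST(C) = {+}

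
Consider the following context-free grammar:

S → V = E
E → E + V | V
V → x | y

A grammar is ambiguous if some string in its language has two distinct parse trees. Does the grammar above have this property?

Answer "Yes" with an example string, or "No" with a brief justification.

No - the grammar is unambiguous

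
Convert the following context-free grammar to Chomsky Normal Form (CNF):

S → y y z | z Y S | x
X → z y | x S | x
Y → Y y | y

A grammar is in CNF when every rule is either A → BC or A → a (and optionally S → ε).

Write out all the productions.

TY → y; TZ → z; S → x; TX → x; X → x; Y → y; S → TY X0; X0 → TY TZ; S → TZ X1; X1 → Y S; X → TZ TY; X → TX S; Y → Y TY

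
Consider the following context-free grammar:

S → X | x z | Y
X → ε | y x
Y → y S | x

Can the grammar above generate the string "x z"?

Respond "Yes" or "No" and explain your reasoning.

Yes - a valid derivation exists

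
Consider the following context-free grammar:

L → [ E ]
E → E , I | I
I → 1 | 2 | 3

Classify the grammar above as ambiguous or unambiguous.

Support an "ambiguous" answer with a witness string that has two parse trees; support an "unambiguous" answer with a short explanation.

Unambiguous - every string in the language has a unique parse tree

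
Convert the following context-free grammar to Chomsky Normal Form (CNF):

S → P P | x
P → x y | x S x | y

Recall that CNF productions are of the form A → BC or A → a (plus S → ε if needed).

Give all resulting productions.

S → x; TX → x; TY → y; P → y; S → P P; P → TX TY; P → TX X0; X0 → S TX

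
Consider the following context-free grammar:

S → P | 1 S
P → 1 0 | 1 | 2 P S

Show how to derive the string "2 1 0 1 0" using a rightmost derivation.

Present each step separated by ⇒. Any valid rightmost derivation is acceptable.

S ⇒ P ⇒ 2 P S ⇒ 2 P P ⇒ 2 P 1 0 ⇒ 2 1 0 1 0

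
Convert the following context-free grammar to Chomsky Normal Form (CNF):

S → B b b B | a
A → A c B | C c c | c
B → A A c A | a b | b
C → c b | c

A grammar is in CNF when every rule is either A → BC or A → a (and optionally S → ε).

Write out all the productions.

TB → b; S → a; TC → c; A → c; TA → a; B → b; C → c; S → B X0; X0 → TB X1; X1 → TB B; A → A X2; X2 → TC B; A → C X3; X3 → TC TC; B → A X4; X4 → A X5; X5 → TC A; B → TA TB; C → TC TB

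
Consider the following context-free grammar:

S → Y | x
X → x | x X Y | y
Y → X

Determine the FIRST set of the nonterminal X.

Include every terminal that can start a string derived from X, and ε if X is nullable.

We compute FIRST(X) using the standard algorithm.
FIRST(S) = {x, y}
FIRST(X) = {x, y}
FIRST(Y) = {x, y}
Therefore, FIRST(X) = {x, y}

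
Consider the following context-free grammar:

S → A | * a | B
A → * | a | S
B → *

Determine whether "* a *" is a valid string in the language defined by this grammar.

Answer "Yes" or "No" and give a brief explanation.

No - no valid derivation exists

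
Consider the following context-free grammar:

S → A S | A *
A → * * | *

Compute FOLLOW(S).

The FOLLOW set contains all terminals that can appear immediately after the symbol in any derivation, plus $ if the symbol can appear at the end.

We compute FOLLOW(S) using the standard algorithm.
FOLLOW(S) starts with {$}.
FIRST(A) = {*}
FIRST(S) = {*}
FOLLOW(A) = {*}
FOLLOW(S) = {$}
Therefore, FOLLOW(S) = {$}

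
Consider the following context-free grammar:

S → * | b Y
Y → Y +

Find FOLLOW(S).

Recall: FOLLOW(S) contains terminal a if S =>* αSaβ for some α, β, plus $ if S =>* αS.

We compute FOLLOW(S) using the standard algorithm.
FOLLOW(S) starts with {$}.
FIRST(S) = {*, b}
FIRST(Y) = {}
FOLLOW(S) = {$}
FOLLOW(Y) = {$, +}
Therefore, FOLLOW(S) = {$}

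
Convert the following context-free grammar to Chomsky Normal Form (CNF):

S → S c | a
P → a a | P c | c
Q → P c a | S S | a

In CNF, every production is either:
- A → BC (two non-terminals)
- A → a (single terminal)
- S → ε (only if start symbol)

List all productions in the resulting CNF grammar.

TC → c; S → a; TA → a; P → c; Q → a; S → S TC; P → TA TA; P → P TC; Q → P X0; X0 → TC TA; Q → S S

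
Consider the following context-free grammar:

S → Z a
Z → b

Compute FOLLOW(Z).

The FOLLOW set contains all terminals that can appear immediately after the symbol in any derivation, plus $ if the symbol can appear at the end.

We compute FOLLOW(Z) using the standard algorithm.
FOLLOW(S) starts with {$}.
FIRST(S) = {b}
FIRST(Z) = {b}
FOLLOW(S) = {$}
FOLLOW(Z) = {a}
Therefore, FOLLOW(Z) = {a}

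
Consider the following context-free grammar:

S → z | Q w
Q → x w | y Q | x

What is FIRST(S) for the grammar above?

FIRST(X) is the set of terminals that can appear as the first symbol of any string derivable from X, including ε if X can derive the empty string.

We compute FIRST(S) using the standard algorithm.
FIRST(Q) = {x, y}
FIRST(S) = {x, y, z}
Therefore, FIRST(S) = {x, y, z}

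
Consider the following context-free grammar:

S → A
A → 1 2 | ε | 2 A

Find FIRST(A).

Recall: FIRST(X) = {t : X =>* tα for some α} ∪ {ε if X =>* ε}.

We compute FIRST(A) using the standard algorithm.
FIRST(A) = {1, 2, ε}
FIRST(S) = {1, 2, ε}
Therefore, FIRST(A) = {1, 2, ε}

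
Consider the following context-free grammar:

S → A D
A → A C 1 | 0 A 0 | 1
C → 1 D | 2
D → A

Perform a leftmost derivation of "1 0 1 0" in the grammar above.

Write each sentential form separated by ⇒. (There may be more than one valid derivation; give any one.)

S ⇒ A D ⇒ 1 D ⇒ 1 A ⇒ 1 0 A 0 ⇒ 1 0 1 0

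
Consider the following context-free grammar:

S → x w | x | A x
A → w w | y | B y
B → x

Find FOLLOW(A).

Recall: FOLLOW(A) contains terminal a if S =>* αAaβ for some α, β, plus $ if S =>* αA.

We compute FOLLOW(A) using the standard algorithm.
FOLLOW(S) starts with {$}.
FIRST(A) = {w, x, y}
FIRST(B) = {x}
FIRST(S) = {w, x, y}
FOLLOW(A) = {x}
FOLLOW(B) = {y}
FOLLOW(S) = {$}
Therefore, FOLLOW(A) = {x}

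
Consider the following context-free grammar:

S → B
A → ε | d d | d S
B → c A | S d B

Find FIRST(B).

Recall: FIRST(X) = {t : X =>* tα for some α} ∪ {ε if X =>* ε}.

We compute FIRST(B) using the standard algorithm.
FIRST(A) = {d, ε}
FIRST(B) = {c}
FIRST(S) = {c}
Therefore, FIRST(B) = {c}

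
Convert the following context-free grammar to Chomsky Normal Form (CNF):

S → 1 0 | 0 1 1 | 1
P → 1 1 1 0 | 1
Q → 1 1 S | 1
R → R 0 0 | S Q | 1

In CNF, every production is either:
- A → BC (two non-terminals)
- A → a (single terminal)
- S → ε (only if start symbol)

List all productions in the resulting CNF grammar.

T1 → 1; T0 → 0; S → 1; P → 1; Q → 1; R → 1; S → T1 T0; S → T0 X0; X0 → T1 T1; P → T1 X1; X1 → T1 X2; X2 → T1 T0; Q → T1 X3; X3 → T1 S; R → R X4; X4 → T0 T0; R → S Q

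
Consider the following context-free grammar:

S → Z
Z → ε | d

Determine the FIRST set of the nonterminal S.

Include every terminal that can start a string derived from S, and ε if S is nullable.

We compute FIRST(S) using the standard algorithm.
FIRST(S) = {d, ε}
FIRST(Z) = {d, ε}
Therefore, FIRST(S) = {d, ε}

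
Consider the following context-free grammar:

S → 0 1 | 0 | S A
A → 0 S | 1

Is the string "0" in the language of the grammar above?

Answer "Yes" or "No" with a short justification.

Yes - a valid derivation exists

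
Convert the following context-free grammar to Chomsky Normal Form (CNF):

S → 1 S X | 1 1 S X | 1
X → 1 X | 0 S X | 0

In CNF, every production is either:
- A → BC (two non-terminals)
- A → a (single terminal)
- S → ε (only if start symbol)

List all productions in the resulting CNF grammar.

T1 → 1; S → 1; T0 → 0; X → 0; S → T1 X0; X0 → S X; S → T1 X1; X1 → T1 X2; X2 → S X; X → T1 X; X → T0 X3; X3 → S X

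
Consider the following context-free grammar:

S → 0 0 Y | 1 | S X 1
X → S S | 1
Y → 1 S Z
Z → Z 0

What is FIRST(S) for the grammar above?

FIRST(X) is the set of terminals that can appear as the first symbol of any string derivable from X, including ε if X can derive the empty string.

We compute FIRST(S) using the standard algorithm.
FIRST(S) = {0, 1}
FIRST(X) = {0, 1}
FIRST(Y) = {1}
FIRST(Z) = {}
Therefore, FIRST(S) = {0, 1}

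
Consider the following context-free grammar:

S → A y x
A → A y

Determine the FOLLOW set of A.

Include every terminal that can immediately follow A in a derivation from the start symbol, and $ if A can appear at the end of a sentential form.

We compute FOLLOW(A) using the standard algorithm.
FOLLOW(S) starts with {$}.
FIRST(A) = {}
FIRST(S) = {}
FOLLOW(A) = {y}
FOLLOW(S) = {$}
Therefore, FOLLOW(A) = {y}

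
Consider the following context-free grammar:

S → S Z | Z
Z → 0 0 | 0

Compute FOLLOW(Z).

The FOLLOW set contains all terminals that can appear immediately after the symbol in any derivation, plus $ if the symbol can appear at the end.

We compute FOLLOW(Z) using the standard algorithm.
FOLLOW(S) starts with {$}.
FIRST(S) = {0}
FIRST(Z) = {0}
FOLLOW(S) = {$, 0}
FOLLOW(Z) = {$, 0}
Therefore, FOLLOW(Z) = {$, 0}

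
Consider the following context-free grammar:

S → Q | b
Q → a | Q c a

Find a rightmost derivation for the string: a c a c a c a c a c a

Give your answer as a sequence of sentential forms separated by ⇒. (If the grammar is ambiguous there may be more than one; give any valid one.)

S ⇒ Q ⇒ Q c a ⇒ Q c a c a ⇒ Q c a c a c a ⇒ Q c a c a c a c a ⇒ Q c a c a c a c a c a ⇒ a c a c a c a c a c a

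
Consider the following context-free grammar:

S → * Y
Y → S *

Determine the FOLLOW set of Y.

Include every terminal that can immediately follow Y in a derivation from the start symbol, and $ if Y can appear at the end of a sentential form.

We compute FOLLOW(Y) using the standard algorithm.
FOLLOW(S) starts with {$}.
FIRST(S) = {*}
FIRST(Y) = {*}
FOLLOW(S) = {$, *}
FOLLOW(Y) = {$, *}
Therefore, FOLLOW(Y) = {$, *}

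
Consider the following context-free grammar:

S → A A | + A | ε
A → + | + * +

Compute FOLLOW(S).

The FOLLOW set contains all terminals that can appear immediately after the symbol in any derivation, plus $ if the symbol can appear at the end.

We compute FOLLOW(S) using the standard algorithm.
FOLLOW(S) starts with {$}.
FIRST(A) = {+}
FIRST(S) = {+, ε}
FOLLOW(A) = {$, +}
FOLLOW(S) = {$}
Therefore, FOLLOW(S) = {$}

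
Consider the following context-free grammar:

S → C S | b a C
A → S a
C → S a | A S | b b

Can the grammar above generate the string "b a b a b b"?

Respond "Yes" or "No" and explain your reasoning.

No - no valid derivation exists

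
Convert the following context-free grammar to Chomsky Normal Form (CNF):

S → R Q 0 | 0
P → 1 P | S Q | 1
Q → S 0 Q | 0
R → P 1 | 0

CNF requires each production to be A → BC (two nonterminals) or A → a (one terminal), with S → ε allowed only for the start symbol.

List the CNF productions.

T0 → 0; S → 0; T1 → 1; P → 1; Q → 0; R → 0; S → R X0; X0 → Q T0; P → T1 P; P → S Q; Q → S X1; X1 → T0 Q; R → P T1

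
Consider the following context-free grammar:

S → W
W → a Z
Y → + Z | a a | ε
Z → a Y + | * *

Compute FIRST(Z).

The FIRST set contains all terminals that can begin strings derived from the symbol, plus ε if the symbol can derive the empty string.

We compute FIRST(Z) using the standard algorithm.
FIRST(S) = {a}
FIRST(W) = {a}
FIRST(Y) = {+, a, ε}
FIRST(Z) = {*, a}
Therefore, FIRST(Z) = {*, a}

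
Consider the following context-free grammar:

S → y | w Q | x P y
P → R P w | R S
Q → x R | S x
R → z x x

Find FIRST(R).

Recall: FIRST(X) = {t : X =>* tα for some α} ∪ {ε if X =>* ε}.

We compute FIRST(R) using the standard algorithm.
FIRST(P) = {z}
FIRST(Q) = {w, x, y}
FIRST(R) = {z}
FIRST(S) = {w, x, y}
Therefore, FIRST(R) = {z}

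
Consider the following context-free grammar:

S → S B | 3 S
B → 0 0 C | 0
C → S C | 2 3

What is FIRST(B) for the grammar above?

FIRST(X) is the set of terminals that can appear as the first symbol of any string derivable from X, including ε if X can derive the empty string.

We compute FIRST(B) using the standard algorithm.
FIRST(B) = {0}
FIRST(C) = {2, 3}
FIRST(S) = {3}
Therefore, FIRST(B) = {0}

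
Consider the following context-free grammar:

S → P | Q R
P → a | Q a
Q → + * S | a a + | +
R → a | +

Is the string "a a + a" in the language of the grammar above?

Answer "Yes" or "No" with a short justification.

Yes - a valid derivation exists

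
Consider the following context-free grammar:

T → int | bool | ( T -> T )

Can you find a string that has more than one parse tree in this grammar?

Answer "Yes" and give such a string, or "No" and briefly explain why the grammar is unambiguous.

No - the grammar is unambiguous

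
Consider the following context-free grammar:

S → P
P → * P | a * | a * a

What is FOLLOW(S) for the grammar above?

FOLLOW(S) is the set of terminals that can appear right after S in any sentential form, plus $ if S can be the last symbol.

We compute FOLLOW(S) using the standard algorithm.
FOLLOW(S) starts with {$}.
FIRST(P) = {*, a}
FIRST(S) = {*, a}
FOLLOW(P) = {$}
FOLLOW(S) = {$}
Therefore, FOLLOW(S) = {$}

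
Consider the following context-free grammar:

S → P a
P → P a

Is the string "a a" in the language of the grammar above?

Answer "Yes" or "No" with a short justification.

No - no valid derivation exists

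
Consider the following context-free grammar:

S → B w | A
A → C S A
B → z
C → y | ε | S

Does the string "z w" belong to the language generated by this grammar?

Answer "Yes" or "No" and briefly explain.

Yes - a valid derivation exists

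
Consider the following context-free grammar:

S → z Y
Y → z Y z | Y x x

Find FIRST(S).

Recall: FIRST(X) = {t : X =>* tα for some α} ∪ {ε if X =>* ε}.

We compute FIRST(S) using the standard algorithm.
FIRST(S) = {z}
FIRST(Y) = {z}
Therefore, FIRST(S) = {z}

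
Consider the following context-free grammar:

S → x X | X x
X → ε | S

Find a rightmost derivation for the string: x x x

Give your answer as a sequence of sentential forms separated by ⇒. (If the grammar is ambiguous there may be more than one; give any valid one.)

S ⇒ x X ⇒ x S ⇒ x x X ⇒ x x S ⇒ x x x X ⇒ x x x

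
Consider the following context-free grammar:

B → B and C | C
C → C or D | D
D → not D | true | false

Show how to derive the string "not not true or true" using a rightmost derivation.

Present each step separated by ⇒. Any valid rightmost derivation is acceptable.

B ⇒ C ⇒ C or D ⇒ C or true ⇒ D or true ⇒ not D or true ⇒ not not D or true ⇒ not not true or true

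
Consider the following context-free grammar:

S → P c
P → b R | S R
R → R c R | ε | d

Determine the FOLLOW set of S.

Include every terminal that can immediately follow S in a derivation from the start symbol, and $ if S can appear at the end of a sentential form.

We compute FOLLOW(S) using the standard algorithm.
FOLLOW(S) starts with {$}.
FIRST(P) = {b}
FIRST(R) = {c, d, ε}
FIRST(S) = {b}
FOLLOW(P) = {c}
FOLLOW(R) = {c}
FOLLOW(S) = {$, c, d}
Therefore, FOLLOW(S) = {$, c, d}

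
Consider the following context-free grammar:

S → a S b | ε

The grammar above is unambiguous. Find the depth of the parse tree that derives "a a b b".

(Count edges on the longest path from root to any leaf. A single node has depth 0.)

3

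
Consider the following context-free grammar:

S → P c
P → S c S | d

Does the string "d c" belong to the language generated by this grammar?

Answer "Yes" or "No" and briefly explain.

Yes - a valid derivation exists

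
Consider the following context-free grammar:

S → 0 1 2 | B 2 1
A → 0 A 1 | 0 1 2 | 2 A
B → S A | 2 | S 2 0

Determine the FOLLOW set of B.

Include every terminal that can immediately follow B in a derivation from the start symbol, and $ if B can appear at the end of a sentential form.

We compute FOLLOW(B) using the standard algorithm.
FOLLOW(S) starts with {$}.
FIRST(A) = {0, 2}
FIRST(B) = {0, 2}
FIRST(S) = {0, 2}
FOLLOW(A) = {1, 2}
FOLLOW(B) = {2}
FOLLOW(S) = {$, 0, 2}
Therefore, FOLLOW(B) = {2}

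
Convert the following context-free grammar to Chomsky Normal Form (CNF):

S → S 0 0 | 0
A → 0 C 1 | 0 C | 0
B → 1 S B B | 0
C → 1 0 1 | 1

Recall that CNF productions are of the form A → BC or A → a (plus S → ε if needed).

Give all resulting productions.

T0 → 0; S → 0; T1 → 1; A → 0; B → 0; C → 1; S → S X0; X0 → T0 T0; A → T0 X1; X1 → C T1; A → T0 C; B → T1 X2; X2 → S X3; X3 → B B; C → T1 X4; X4 → T0 T1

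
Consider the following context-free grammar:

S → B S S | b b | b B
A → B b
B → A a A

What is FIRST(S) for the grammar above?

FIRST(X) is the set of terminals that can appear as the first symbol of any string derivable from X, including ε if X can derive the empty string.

We compute FIRST(S) using the standard algorithm.
FIRST(A) = {}
FIRST(B) = {}
FIRST(S) = {b}
Therefore, FIRST(S) = {b}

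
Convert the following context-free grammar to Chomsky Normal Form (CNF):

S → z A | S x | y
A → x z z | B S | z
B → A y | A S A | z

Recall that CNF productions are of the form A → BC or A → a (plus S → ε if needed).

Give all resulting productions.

TZ → z; TX → x; S → y; A → z; TY → y; B → z; S → TZ A; S → S TX; A → TX X0; X0 → TZ TZ; A → B S; B → A TY; B → A X1; X1 → S A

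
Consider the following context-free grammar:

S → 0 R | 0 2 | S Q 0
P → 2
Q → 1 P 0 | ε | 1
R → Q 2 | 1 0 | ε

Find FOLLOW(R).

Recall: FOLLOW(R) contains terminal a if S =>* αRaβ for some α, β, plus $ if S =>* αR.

We compute FOLLOW(R) using the standard algorithm.
FOLLOW(S) starts with {$}.
FIRST(P) = {2}
FIRST(Q) = {1, ε}
FIRST(R) = {1, 2, ε}
FIRST(S) = {0}
FOLLOW(P) = {0}
FOLLOW(Q) = {0, 2}
FOLLOW(R) = {$, 0, 1}
FOLLOW(S) = {$, 0, 1}
Therefore, FOLLOW(R) = {$, 0, 1}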